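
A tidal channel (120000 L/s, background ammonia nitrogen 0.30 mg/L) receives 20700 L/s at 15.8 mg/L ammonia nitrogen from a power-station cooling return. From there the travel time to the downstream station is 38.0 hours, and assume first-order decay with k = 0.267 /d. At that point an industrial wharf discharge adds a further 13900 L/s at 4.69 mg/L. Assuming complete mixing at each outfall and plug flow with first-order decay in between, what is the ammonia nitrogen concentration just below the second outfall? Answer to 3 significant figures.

1.96 mg/L

After mixing, C = (120000·0.3000 + 20700·15.80) / 140700 = 363100/140700 = 2.580 mg/L; combined flow 140700 L/s.
Decay over the reach: 2.580·exp(−kt) = 2.580·0.6552 = 1.691 mg/L.
Second outfall: C = (140700·1.691 + 13900·4.690)/154600 = 1.960 mg/L.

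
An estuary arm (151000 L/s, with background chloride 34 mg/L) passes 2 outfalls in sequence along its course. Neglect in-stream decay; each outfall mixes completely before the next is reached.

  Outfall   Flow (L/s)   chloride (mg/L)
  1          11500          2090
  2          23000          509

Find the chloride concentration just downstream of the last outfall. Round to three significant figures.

Below outfall 1: Q → 162500 L/s, C = (151000·34.00 + 11500·2090)/162500 = 179.5 mg/L.
Below outfall 2: Q → 185500 L/s, C = (162500·179.5 + 23000·509.0)/185500 = 220.4 mg/L.

220 mg/L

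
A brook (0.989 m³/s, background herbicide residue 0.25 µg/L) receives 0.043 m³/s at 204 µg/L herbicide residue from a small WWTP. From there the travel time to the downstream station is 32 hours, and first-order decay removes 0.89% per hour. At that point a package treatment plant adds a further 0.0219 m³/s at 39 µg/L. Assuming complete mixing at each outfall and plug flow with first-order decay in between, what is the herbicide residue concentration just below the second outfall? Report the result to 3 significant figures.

Conservation of mass: C = (0.9890·0.2500 + 0.04300·204.0) / 1.032 = 9.019/1.032 = 8.740 µg/L; combined flow 1.032 m³/s.
0.89%/h lost → k = −ln(1 − 0.0089) = 0.008940 h⁻¹.
Applying C = C₀e^(−kt): 8.740 × 0.7512 = 6.565 µg/L.
At the second outfall, C = (1.032·6.565 + 0.02190·39.00) / (1.032 + 0.02190) = 7.239 µg/L.

7.24 µg/L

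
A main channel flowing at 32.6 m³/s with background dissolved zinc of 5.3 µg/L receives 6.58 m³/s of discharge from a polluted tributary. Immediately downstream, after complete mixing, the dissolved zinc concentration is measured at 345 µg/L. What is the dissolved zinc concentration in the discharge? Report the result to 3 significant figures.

Mass balance: 32.60·5.300 + 6.580·Cₑ = 39.18·345.0
→ Cₑ = (39.18·345.0 − 32.60·5.300) / 6.580 = 2028 µg/L.

2030 µg/L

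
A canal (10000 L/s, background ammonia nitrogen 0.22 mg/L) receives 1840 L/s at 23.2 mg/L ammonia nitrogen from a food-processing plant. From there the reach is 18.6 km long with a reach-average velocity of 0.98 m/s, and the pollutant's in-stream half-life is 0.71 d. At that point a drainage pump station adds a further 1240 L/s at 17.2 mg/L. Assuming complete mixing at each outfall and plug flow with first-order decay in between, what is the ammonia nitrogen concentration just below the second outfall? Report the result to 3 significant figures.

Conservation of mass: C = (10000·0.2200 + 1840·23.20) / 11840 = 44890/11840 = 3.791 mg/L; combined flow 11840 L/s.
Travel time t = 18.6·1000 / 0.98 = 18980 s = 5.272 h.
Half-life 0.71 d → k = ln 2 / 0.71 = 0.9763 d⁻¹.
Applying C = C₀e^(−kt): 3.791 × 0.8070 = 3.059 mg/L.
At the second outfall, C = (11840·3.059 + 1240·17.20) / (11840 + 1240) = 4.400 mg/L.

4.40 mg/L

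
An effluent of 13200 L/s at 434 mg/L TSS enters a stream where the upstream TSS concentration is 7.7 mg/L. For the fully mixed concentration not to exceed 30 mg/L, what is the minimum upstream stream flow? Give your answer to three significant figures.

Set C_mix = 30: (Q·7.700 + 13200·434.0) / (Q + 13200) = 30
→ Q = 13200·(434.0 − 30)/(30 − 7.700) = 239100 L/s.

239000 L/s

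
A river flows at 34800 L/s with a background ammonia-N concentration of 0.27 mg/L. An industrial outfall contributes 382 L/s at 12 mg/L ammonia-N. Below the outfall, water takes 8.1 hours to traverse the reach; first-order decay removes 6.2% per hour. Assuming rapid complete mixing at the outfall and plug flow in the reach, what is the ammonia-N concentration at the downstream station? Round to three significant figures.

Mixed concentration C = ΣQC/ΣQ = (34800·0.2700 + 382.0·12.00) / 35180 = 13980/35180 = 0.3974 mg/L.
6.2%/h lost → k = −ln(1 − 0.062) = 0.06401 h⁻¹.
After decay, C = 0.3974 × e^(−kt) = 0.3974 × 0.5954 = 0.2366 mg/L.

0.237 mg/L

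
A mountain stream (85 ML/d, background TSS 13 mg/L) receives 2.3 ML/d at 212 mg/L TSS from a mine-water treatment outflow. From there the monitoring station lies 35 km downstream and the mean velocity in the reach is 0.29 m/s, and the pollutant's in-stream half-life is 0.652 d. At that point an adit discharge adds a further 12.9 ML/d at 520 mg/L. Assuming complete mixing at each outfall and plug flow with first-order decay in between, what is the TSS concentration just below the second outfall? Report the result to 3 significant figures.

Conservation of mass: C = (85.00·13.00 + 2.300·212.0) / 87.30 = 1593/87.30 = 18.24 mg/L; combined flow 87.30 ML/d.
Travel time t = 35·1000 / 0.29 = 120700 s = 33.52 h.
Half-life 0.652 d → k = ln 2 / 0.652 = 1.063 d⁻¹.
Applying C = C₀e^(−kt): 18.24 × 0.2265 = 4.132 mg/L.
At the second outfall, C = (87.30·4.132 + 12.90·520.0) / (87.30 + 12.90) = 70.55 mg/L.

70.5 mg/L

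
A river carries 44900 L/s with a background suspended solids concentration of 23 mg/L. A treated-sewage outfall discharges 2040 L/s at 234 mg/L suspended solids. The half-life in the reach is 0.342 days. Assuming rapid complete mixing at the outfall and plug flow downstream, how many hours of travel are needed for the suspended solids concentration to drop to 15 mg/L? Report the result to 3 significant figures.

9.03 h

Conservation of mass: C = (44900·23.00 + 2040·234.0) / 46940 = 1510000/46940 = 32.17 mg/L.
Half-life 0.342 d → k = ln 2 / 0.342 = 2.027 d⁻¹.
32.17·exp(−k·t) = 15 → t = ln(32.17/15)/k = 32530 s = 9.035 h.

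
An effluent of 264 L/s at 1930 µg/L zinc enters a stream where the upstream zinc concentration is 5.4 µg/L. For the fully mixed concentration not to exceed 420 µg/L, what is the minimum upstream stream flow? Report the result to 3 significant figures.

Set C_mix = 420: (Q·5.400 + 264.0·1930) / (Q + 264.0) = 420
→ Q = 264.0·(1930 − 420)/(420 − 5.400) = 961.5 L/s.

962 L/s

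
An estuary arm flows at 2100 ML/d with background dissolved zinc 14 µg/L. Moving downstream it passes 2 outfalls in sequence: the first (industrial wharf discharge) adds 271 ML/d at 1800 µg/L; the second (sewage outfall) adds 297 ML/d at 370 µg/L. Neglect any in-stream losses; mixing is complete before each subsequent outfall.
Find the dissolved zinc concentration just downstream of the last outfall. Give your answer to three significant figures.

235 µg/L

After outfall 1: Q = 2100 + 271.0 = 2371 ML/d; C = (2100·14.00 + 271.0·1800)/2371 = 218.1 µg/L.
After outfall 2: Q = 2371 + 297.0 = 2668 ML/d; C = (2371·218.1 + 297.0·370.0)/2668 = 235.0 µg/L.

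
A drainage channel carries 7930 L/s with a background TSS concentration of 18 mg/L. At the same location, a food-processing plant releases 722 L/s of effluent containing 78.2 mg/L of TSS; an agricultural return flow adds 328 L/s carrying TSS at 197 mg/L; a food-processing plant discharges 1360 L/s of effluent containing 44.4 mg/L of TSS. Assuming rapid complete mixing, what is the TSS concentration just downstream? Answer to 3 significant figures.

Mass balance: C = (7930·18.00 + 722.0·78.20 + 328.0·197.0 + 1360·44.40) / 10340 = 324200/10340 = 31.35 mg/L.

31.4 mg/L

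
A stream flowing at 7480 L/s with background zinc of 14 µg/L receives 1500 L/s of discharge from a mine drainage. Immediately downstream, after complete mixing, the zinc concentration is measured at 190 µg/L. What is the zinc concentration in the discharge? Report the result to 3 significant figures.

1070 µg/L

Mass balance: 7480·14.00 + 1500·Cₑ = 8980·190.0
→ Cₑ = (8980·190.0 − 7480·14.00) / 1500 = 1068 µg/L.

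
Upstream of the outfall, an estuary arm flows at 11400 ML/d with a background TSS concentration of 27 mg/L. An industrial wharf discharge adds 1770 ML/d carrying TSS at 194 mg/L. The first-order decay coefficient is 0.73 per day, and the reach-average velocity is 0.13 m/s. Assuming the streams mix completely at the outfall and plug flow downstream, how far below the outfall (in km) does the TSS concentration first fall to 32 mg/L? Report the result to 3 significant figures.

6.69 km

Mass balance: C = (11400·27.00 + 1770·194.0) / 13170 = 651200/13170 = 49.44 mg/L.
Set 49.44·exp(−k·t) = 32 → t = ln(49.44/32)/k = 51500 s = 14.30 h.
Distance = v·t = 0.13·51500 = 6695 m = 6.695 km.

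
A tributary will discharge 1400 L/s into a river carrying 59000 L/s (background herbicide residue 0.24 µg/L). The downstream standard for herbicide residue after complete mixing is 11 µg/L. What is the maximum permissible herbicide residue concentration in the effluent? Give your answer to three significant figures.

At the limit, (Qr·Cr + Qe·Cₑ)/(Qr + Qe) = 11:
Cₑ = (60400·11 − 59000·0.2400) / 1400 = 464.5 µg/L.

464 µg/L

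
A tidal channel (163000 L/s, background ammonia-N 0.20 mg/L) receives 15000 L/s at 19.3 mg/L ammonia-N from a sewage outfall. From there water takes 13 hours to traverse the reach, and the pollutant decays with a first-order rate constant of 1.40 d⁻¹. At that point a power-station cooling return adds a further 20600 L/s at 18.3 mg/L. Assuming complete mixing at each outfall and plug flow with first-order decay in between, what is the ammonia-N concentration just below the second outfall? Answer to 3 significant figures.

2.66 mg/L

After mixing, C = (163000·0.2000 + 15000·19.30) / 178000 = 322100/178000 = 1.810 mg/L; combined flow 178000 L/s.
Applying C = C₀e^(−kt): 1.810 × 0.4684 = 0.8477 mg/L.
Second outfall: C = (178000·0.8477 + 20600·18.30)/198600 = 2.658 mg/L.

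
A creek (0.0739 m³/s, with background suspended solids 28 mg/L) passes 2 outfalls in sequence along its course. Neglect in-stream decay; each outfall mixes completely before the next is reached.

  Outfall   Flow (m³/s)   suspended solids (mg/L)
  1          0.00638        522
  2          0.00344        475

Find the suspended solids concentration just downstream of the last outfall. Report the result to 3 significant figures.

Below outfall 1: Q → 0.08028 m³/s, C = (0.07390·28.00 + 0.006380·522.0)/0.08028 = 67.26 mg/L.
Below outfall 2: Q → 0.08372 m³/s, C = (0.08028·67.26 + 0.003440·475.0)/0.08372 = 84.01 mg/L.

84.0 mg/L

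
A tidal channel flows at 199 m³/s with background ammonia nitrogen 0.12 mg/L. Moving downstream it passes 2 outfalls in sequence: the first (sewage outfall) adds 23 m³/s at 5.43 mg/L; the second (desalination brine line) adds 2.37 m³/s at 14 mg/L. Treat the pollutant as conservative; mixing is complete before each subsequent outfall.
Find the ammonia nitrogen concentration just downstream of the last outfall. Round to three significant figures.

After outfall 1: Q = 199.0 + 23.00 = 222.0 m³/s; C = (199.0·0.1200 + 23.00·5.430)/222.0 = 0.6701 mg/L.
After outfall 2: Q = 222.0 + 2.370 = 224.4 m³/s; C = (222.0·0.6701 + 2.370·14.00)/224.4 = 0.8109 mg/L.

0.811 mg/L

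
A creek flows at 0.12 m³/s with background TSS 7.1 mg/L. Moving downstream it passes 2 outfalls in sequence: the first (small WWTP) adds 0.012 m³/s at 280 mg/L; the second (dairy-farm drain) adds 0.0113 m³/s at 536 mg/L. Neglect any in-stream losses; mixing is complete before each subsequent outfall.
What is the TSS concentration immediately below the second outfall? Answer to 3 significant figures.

71.7 mg/L

After outfall 1: Q = 0.1200 + 0.01200 = 0.1320 m³/s; C = (0.1200·7.100 + 0.01200·280.0)/0.1320 = 31.91 mg/L.
After outfall 2: Q = 0.1320 + 0.01130 = 0.1433 m³/s; C = (0.1320·31.91 + 0.01130·536.0)/0.1433 = 71.66 mg/L.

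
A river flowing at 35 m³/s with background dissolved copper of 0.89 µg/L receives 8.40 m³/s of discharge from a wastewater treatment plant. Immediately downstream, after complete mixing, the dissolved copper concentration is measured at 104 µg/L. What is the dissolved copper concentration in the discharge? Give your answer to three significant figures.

Mass balance: 35.00·0.8900 + 8.400·Cₑ = 43.40·104.0
→ Cₑ = (43.40·104.0 − 35.00·0.8900) / 8.400 = 533.6 µg/L.

534 µg/L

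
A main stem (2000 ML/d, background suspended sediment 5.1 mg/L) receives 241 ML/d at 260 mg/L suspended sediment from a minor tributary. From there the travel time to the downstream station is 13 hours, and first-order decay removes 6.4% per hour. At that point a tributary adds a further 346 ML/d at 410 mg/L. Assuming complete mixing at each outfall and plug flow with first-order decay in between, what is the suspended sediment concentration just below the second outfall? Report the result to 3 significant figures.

66.8 mg/L

Mass balance: C = (2000·5.100 + 241.0·260.0) / 2241 = 72860/2241 = 32.51 mg/L; combined flow 2241 ML/d.
6.4%/h lost → k = −ln(1 − 0.064) = 0.06614 h⁻¹.
Applying C = C₀e^(−kt): 32.51 × 0.4232 = 13.76 mg/L.
Second outfall: C = (2241·13.76 + 346.0·410.0)/2587 = 66.76 mg/L.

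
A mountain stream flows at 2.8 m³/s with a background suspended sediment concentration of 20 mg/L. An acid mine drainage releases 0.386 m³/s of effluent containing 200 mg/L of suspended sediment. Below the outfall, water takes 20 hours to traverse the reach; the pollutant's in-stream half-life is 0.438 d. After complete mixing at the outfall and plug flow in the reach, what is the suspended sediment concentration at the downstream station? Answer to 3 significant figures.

11.2 mg/L

After mixing, C = (2.800·20.00 + 0.3860·200.0) / 3.186 = 133.2/3.186 = 41.81 mg/L.
Half-life 0.438 d → k = ln 2 / 0.438 = 1.583 d⁻¹.
Decay over the reach: 41.81·exp(−kt) = 41.81·0.2675 = 11.18 mg/L.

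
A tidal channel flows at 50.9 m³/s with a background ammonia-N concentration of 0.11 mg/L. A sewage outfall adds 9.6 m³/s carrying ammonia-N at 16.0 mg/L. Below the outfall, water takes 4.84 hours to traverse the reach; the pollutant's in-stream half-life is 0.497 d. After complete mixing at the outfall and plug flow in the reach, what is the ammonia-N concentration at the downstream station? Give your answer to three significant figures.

Mixed concentration C = ΣQC/ΣQ = (50.90·0.1100 + 9.600·16.00) / 60.50 = 159.2/60.50 = 2.631 mg/L.
Half-life 0.497 d → k = ln 2 / 0.497 = 1.395 d⁻¹.
First-order decay: C = 2.631·exp(−k·t) = 2.631·0.7548 = 1.986 mg/L.

1.99 mg/L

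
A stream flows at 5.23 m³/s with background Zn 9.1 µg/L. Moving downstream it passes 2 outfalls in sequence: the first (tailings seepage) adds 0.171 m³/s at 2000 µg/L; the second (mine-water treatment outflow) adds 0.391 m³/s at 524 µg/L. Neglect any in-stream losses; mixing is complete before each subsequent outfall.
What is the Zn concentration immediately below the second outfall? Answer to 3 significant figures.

After outfall 1: Q = 5.230 + 0.1710 = 5.401 m³/s; C = (5.230·9.100 + 0.1710·2000)/5.401 = 72.13 µg/L.
After outfall 2: Q = 5.401 + 0.3910 = 5.792 m³/s; C = (5.401·72.13 + 0.3910·524.0)/5.792 = 102.6 µg/L.

103 µg/L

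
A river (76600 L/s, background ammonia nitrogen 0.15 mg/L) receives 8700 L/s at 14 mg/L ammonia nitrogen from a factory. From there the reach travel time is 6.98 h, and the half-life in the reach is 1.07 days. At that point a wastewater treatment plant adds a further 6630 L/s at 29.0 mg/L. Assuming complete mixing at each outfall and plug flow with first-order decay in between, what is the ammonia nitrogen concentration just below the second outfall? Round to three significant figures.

Mixed concentration C = ΣQC/ΣQ = (76600·0.1500 + 8700·14.00) / 85300 = 133300/85300 = 1.563 mg/L; combined flow 85300 L/s.
Half-life 1.07 d → k = ln 2 / 1.07 = 0.6478 d⁻¹.
Applying C = C₀e^(−kt): 1.563 × 0.8283 = 1.294 mg/L.
At the second outfall, C = (85300·1.294 + 6630·29.00) / (85300 + 6630) = 3.292 mg/L.

3.29 mg/L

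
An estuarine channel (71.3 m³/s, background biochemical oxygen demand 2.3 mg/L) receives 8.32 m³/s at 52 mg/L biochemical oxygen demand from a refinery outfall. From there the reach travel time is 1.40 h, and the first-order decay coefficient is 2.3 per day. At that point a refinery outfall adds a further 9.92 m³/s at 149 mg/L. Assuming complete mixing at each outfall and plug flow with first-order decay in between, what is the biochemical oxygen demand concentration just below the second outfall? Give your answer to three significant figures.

After mixing, C = (71.30·2.300 + 8.320·52.00) / 79.62 = 596.6/79.62 = 7.493 mg/L; combined flow 79.62 m³/s.
First-order decay: C = 7.493·exp(−k·t) = 7.493·0.8744 = 6.553 mg/L.
Second outfall: C = (79.62·6.553 + 9.920·149.0)/89.54 = 22.33 mg/L.

22.3 mg/L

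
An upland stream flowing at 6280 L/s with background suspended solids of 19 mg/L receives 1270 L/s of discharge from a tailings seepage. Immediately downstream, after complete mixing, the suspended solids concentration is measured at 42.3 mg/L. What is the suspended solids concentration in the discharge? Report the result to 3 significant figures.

Mass balance: 6280·19.00 + 1270·Cₑ = 7550·42.30
→ Cₑ = (7550·42.30 − 6280·19.00) / 1270 = 157.5 mg/L.

158 mg/L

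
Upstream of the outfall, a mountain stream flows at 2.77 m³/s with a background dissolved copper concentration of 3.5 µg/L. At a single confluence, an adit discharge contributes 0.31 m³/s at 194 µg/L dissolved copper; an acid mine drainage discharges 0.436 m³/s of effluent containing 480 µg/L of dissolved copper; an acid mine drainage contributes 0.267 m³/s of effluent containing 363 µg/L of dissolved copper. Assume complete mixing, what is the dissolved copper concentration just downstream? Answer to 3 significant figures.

99.4 µg/L

Mass balance: C = (2.770·3.500 + 0.3100·194.0 + 0.4360·480.0 + 0.2670·363.0) / 3.783 = 376.0/3.783 = 99.40 µg/L.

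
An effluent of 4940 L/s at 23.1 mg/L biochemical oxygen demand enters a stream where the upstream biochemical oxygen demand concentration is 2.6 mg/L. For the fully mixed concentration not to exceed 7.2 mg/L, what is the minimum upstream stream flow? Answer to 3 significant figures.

Set C_mix = 7.2: (Q·2.600 + 4940·23.10) / (Q + 4940) = 7.2
→ Q = 4940·(23.10 − 7.2)/(7.2 − 2.600) = 17080 L/s.

17100 L/s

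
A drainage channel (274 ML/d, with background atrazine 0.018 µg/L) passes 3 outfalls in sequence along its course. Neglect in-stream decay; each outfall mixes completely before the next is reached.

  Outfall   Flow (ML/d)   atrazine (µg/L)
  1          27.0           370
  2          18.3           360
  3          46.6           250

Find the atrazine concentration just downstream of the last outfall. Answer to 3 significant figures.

77.2 µg/L

After outfall 1: Q = 274.0 + 27.00 = 301.0 ML/d; C = (274.0·0.01800 + 27.00·370.0)/301.0 = 33.21 µg/L.
After outfall 2: Q = 301.0 + 18.30 = 319.3 ML/d; C = (301.0·33.21 + 18.30·360.0)/319.3 = 51.94 µg/L.
After outfall 3: Q = 319.3 + 46.60 = 365.9 ML/d; C = (319.3·51.94 + 46.60·250.0)/365.9 = 77.16 µg/L.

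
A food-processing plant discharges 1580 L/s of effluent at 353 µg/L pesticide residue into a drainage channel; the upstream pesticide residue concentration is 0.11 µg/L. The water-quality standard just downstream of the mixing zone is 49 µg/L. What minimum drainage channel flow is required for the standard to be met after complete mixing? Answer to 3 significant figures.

9820 L/s

Set C_mix = 49: (Q·0.1100 + 1580·353.0) / (Q + 1580) = 49
→ Q = 1580·(353.0 − 49)/(49 − 0.1100) = 9825 L/s.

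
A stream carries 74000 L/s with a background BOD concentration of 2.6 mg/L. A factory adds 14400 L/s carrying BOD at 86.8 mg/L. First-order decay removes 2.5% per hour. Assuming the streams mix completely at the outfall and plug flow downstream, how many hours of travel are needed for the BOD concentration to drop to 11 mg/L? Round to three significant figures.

15.6 h

Conservation of mass: C = (74000·2.600 + 14400·86.80) / 88400 = 1442000/88400 = 16.32 mg/L.
2.5%/h lost → k = −ln(1 − 0.025) = 0.02532 h⁻¹.
16.32·exp(−k·t) = 11 → t = ln(16.32/11)/k = 56060 s = 15.57 h.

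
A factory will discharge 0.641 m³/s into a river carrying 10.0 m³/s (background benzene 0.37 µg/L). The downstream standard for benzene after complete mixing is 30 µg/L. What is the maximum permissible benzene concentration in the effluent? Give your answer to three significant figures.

At the limit, (Qr·Cr + Qe·Cₑ)/(Qr + Qe) = 30:
Cₑ = (10.64·30 − 10.00·0.3700) / 0.6410 = 492.2 µg/L.

492 µg/L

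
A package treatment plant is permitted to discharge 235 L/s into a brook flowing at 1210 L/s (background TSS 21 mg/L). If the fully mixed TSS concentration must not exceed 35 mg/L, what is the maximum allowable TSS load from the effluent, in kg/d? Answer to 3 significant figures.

Mass balance at the limit: 1210·21.00 + 235.0·Cₑ = 1445·35 → Cₑ = 107.1 mg/L.
235.0 L/s = 0.2350 m³/s. Load = 0.2350 m³/s × 107.1 g/m³ × 86 400 s/d = 2174 kg/d.

2170 kg/d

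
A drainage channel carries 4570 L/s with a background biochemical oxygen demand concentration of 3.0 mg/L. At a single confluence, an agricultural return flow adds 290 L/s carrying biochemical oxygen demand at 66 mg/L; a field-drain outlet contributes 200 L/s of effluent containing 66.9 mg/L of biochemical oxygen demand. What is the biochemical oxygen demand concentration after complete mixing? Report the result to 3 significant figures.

9.14 mg/L

Flow-weighted average: C = (4570·3.000 + 290.0·66.00 + 200.0·66.90) / 5060 = 46230/5060 = 9.136 mg/L.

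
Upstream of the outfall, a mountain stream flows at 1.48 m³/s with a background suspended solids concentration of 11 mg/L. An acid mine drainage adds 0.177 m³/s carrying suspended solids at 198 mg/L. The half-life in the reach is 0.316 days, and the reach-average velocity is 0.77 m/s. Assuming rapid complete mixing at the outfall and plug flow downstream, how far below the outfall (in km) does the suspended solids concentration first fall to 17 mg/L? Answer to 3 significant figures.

Mixed concentration C = ΣQC/ΣQ = (1.480·11.00 + 0.1770·198.0) / 1.657 = 51.33/1.657 = 30.98 mg/L.
Half-life 0.316 d → k = ln 2 / 0.316 = 2.194 d⁻¹.
Set 30.98·exp(−k·t) = 17 → t = ln(30.98/17)/k = 23630 s = 6.565 h.
Distance = v·t = 0.77·23630 = 18200 m = 18.20 km.

18.2 km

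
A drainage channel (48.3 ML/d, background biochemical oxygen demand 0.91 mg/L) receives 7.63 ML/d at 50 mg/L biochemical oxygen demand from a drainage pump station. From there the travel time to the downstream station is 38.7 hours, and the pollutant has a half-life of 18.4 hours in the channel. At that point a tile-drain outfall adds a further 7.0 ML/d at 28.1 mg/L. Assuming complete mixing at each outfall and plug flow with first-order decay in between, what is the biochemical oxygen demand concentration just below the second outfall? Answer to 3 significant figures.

4.70 mg/L

Mixed concentration C = ΣQC/ΣQ = (48.30·0.9100 + 7.630·50.00) / 55.93 = 425.5/55.93 = 7.607 mg/L; combined flow 55.93 ML/d.
Half-life 18.4 h → k = ln 2 / 18.4 = 0.03767 h⁻¹ = 0.9041 d⁻¹.
After decay, C = 7.607 × e^(−kt) = 7.607 × 0.2327 = 1.770 mg/L.
Second outfall: C = (55.93·1.770 + 7.000·28.10)/62.93 = 4.699 mg/L.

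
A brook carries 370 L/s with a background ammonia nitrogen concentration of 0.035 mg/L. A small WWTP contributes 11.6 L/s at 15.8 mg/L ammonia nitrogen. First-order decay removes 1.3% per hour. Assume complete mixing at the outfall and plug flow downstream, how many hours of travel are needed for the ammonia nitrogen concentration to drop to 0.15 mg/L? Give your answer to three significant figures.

94.2 h

Mixed concentration C = ΣQC/ΣQ = (370.0·0.03500 + 11.60·15.80) / 381.6 = 196.2/381.6 = 0.5142 mg/L.
1.3%/h lost → k = −ln(1 − 0.013) = 0.01309 h⁻¹.
0.5142·exp(−k·t) = 0.15 → t = ln(0.5142/0.15)/k = 339000 s = 94.15 h.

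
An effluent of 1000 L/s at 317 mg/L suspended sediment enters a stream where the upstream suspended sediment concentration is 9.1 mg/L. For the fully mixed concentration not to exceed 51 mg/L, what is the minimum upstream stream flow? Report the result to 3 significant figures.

Set C_mix = 51: (Q·9.100 + 1000·317.0) / (Q + 1000) = 51
→ Q = 1000·(317.0 − 51)/(51 − 9.100) = 6348 L/s.

6350 L/s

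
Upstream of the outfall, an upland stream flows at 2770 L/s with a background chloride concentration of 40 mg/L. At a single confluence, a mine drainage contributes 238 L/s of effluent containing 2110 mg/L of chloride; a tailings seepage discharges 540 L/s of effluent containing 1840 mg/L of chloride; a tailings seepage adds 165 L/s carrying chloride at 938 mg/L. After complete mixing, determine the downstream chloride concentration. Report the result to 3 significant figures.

Mass balance: C = (2770·40.00 + 238.0·2110 + 540.0·1840 + 165.0·938.0) / 3713 = 1761000/3713 = 474.4 mg/L.

474 mg/L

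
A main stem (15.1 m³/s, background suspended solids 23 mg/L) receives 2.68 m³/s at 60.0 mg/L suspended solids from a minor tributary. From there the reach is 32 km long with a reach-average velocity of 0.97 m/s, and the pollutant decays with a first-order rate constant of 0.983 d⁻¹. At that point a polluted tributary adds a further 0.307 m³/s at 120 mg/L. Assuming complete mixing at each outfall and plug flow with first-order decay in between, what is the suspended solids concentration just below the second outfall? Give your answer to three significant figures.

21.3 mg/L

Flow-weighted average: C = (15.10·23.00 + 2.680·60.00) / 17.78 = 508.1/17.78 = 28.58 mg/L; combined flow 17.78 m³/s.
Travel time t = 32·1000 / 0.97 = 32990 s = 9.164 h.
Decay over the reach: 28.58·exp(−kt) = 28.58·0.6871 = 19.63 mg/L.
At the second outfall, C = (17.78·19.63 + 0.3070·120.0) / (17.78 + 0.3070) = 21.34 mg/L.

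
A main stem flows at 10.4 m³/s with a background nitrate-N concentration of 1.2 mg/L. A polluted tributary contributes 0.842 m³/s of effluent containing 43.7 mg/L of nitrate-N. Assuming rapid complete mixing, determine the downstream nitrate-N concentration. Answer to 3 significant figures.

4.38 mg/L

After mixing, C = (10.40·1.200 + 0.8420·43.70) / 11.24 = 49.28/11.24 = 4.383 mg/L.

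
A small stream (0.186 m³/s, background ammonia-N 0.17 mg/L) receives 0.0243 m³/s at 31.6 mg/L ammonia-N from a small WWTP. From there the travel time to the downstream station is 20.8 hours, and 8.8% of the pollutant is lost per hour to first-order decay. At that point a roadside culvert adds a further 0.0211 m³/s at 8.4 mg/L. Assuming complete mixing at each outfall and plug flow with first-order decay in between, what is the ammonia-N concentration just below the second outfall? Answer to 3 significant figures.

1.27 mg/L

After mixing, C = (0.1860·0.1700 + 0.02430·31.60) / 0.2103 = 0.7995/0.2103 = 3.802 mg/L; combined flow 0.2103 m³/s.
8.8%/h lost → k = −ln(1 − 0.088) = 0.09212 h⁻¹.
First-order decay: C = 3.802·exp(−k·t) = 3.802·0.1472 = 0.5596 mg/L.
At the second outfall, C = (0.2103·0.5596 + 0.02110·8.400) / (0.2103 + 0.02110) = 1.275 mg/L.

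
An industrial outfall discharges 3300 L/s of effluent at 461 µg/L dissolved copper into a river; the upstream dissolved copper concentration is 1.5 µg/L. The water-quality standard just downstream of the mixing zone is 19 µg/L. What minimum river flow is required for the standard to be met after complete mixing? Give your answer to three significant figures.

83300 L/s

Set C_mix = 19: (Q·1.500 + 3300·461.0) / (Q + 3300) = 19
→ Q = 3300·(461.0 − 19)/(19 − 1.500) = 83350 L/s.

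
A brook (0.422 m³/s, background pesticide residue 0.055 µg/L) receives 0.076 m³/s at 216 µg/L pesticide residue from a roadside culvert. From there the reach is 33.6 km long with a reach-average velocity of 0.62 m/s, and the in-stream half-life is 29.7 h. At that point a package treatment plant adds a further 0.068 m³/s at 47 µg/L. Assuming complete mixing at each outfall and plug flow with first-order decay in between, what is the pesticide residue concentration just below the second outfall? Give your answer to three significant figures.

Mixed concentration C = ΣQC/ΣQ = (0.4220·0.05500 + 0.07600·216.0) / 0.4980 = 16.44/0.4980 = 33.01 µg/L; combined flow 0.4980 m³/s.
Travel time t = 33.6·1000 / 0.62 = 54190 s = 15.05 h.
Half-life 29.7 h → k = ln 2 / 29.7 = 0.02334 h⁻¹ = 0.5601 d⁻¹.
Decay over the reach: 33.01·exp(−kt) = 33.01·0.7038 = 23.23 µg/L.
At the second outfall, C = (0.4980·23.23 + 0.06800·47.00) / (0.4980 + 0.06800) = 26.09 µg/L.

26.1 µg/L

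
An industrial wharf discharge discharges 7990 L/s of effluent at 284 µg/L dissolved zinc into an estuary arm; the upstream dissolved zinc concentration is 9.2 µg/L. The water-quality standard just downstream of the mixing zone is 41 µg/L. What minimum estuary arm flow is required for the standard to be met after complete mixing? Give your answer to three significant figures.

61100 L/s

Set C_mix = 41: (Q·9.200 + 7990·284.0) / (Q + 7990) = 41
→ Q = 7990·(284.0 − 41)/(41 − 9.200) = 61060 L/s.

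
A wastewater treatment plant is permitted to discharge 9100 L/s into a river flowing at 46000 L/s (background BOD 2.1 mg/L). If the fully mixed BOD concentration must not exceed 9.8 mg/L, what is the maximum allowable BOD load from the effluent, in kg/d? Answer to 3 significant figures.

38300 kg/d

Mass balance at the limit: 46000·2.100 + 9100·Cₑ = 55100·9.8 → Cₑ = 48.72 mg/L.
9100 L/s = 9.100 m³/s. Load = 9.100 m³/s × 48.72 g/m³ × 86 400 s/d = 38310 kg/d.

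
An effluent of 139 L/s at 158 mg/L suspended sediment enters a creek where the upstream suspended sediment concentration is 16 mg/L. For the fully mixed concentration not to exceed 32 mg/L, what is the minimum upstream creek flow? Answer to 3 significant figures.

Set C_mix = 32: (Q·16.00 + 139.0·158.0) / (Q + 139.0) = 32
→ Q = 139.0·(158.0 − 32)/(32 − 16.00) = 1095 L/s.

1090 L/s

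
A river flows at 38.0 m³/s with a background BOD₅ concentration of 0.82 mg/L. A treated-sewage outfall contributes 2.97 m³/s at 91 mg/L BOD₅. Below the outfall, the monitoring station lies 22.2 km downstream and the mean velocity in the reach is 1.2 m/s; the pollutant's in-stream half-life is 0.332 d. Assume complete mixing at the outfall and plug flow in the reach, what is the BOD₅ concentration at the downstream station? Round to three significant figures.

4.71 mg/L

Mass balance: C = (38.00·0.8200 + 2.970·91.00) / 40.97 = 301.4/40.97 = 7.357 mg/L.
Travel time t = 22.2·1000 / 1.2 = 18500 s = 5.139 h.
Half-life 0.332 d → k = ln 2 / 0.332 = 2.088 d⁻¹.
Applying C = C₀e^(−kt): 7.357 × 0.6395 = 4.705 mg/L.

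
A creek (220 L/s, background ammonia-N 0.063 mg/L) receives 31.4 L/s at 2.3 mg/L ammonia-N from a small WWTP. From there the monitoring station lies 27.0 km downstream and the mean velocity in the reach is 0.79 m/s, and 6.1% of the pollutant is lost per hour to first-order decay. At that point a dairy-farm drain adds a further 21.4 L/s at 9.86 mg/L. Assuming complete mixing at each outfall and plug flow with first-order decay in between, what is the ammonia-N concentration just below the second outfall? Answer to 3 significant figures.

0.947 mg/L

Mass balance: C = (220.0·0.06300 + 31.40·2.300) / 251.4 = 86.08/251.4 = 0.3424 mg/L; combined flow 251.4 L/s.
Travel time t = 27.0·1000 / 0.79 = 34180 s = 9.494 h.
6.1%/h lost → k = −ln(1 − 0.061) = 0.06294 h⁻¹.
After decay, C = 0.3424 × e^(−kt) = 0.3424 × 0.5502 = 0.1884 mg/L.
At the second outfall, C = (251.4·0.1884 + 21.40·9.860) / (251.4 + 21.40) = 0.9471 mg/L.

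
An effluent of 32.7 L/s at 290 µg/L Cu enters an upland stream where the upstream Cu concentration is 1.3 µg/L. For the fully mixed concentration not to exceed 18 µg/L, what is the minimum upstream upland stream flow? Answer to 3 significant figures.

533 L/s

Set C_mix = 18: (Q·1.300 + 32.70·290.0) / (Q + 32.70) = 18
→ Q = 32.70·(290.0 − 18)/(18 − 1.300) = 532.6 L/s.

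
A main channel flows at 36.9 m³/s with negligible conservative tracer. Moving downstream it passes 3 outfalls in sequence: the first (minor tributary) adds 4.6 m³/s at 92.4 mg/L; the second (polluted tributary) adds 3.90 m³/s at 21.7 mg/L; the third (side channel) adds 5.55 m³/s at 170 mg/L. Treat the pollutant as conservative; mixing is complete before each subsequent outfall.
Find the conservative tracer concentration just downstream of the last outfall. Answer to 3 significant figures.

28.5 mg/L

Outfall 1: combined Q = 41.50 m³/s; C = (36.90·0 + 4.600·92.40)/41.50 = 10.24 mg/L.
Outfall 2: combined Q = 45.40 m³/s; C = (41.50·10.24 + 3.900·21.70)/45.40 = 11.23 mg/L.
Outfall 3: combined Q = 50.95 m³/s; C = (45.40·11.23 + 5.550·170.0)/50.95 = 28.52 mg/L.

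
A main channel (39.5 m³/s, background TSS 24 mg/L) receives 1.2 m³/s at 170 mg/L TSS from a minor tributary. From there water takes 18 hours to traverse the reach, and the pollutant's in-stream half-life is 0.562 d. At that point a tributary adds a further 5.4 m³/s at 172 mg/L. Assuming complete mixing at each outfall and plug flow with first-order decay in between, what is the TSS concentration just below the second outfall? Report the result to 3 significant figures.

30.1 mg/L

After mixing, C = (39.50·24.00 + 1.200·170.0) / 40.70 = 1152/40.70 = 28.30 mg/L; combined flow 40.70 m³/s.
Half-life 0.562 d → k = ln 2 / 0.562 = 1.233 d⁻¹.
After decay, C = 28.30 × e^(−kt) = 28.30 × 0.3965 = 11.22 mg/L.
Second outfall: C = (40.70·11.22 + 5.400·172.0)/46.10 = 30.06 mg/L.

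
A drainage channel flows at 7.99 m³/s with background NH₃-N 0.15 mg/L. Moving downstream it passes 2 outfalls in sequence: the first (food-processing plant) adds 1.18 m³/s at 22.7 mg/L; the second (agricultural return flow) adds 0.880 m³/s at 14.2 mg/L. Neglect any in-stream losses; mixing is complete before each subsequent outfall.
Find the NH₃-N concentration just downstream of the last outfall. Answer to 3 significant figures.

Outfall 1: combined Q = 9.170 m³/s; C = (7.990·0.1500 + 1.180·22.70)/9.170 = 3.052 mg/L.
Outfall 2: combined Q = 10.05 m³/s; C = (9.170·3.052 + 0.8800·14.20)/10.05 = 4.028 mg/L.

4.03 mg/L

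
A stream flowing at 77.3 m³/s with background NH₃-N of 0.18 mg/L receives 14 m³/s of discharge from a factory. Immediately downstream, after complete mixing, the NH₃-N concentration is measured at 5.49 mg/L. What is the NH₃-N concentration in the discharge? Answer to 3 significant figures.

Mass balance: 77.30·0.1800 + 14.00·Cₑ = 91.30·5.490
→ Cₑ = (91.30·5.490 − 77.30·0.1800) / 14.00 = 34.81 mg/L.

34.8 mg/L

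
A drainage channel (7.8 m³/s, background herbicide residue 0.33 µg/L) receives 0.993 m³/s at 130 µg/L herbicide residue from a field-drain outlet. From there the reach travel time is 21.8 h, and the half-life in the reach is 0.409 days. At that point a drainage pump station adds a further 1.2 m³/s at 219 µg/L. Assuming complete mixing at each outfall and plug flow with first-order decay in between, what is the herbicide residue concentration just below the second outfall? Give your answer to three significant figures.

29.1 µg/L

Mass balance: C = (7.800·0.3300 + 0.9930·130.0) / 8.793 = 131.7/8.793 = 14.97 µg/L; combined flow 8.793 m³/s.
Half-life 0.409 d → k = ln 2 / 0.409 = 1.695 d⁻¹.
Applying C = C₀e^(−kt): 14.97 × 0.2145 = 3.212 µg/L.
Second outfall: C = (8.793·3.212 + 1.200·219.0)/9.993 = 29.12 µg/L.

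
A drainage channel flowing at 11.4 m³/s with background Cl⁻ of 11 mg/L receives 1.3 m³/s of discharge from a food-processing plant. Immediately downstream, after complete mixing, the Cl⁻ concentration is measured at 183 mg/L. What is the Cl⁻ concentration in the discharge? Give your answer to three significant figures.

Mass balance: 11.40·11.00 + 1.300·Cₑ = 12.70·183.0
→ Cₑ = (12.70·183.0 − 11.40·11.00) / 1.300 = 1691 mg/L.

1690 mg/L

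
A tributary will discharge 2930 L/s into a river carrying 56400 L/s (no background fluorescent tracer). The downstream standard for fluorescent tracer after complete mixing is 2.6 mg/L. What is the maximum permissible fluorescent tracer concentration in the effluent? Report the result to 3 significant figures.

At the limit, (Qr·Cr + Qe·Cₑ)/(Qr + Qe) = 2.6:
Cₑ = (59330·2.6 − 56400·0) / 2930 = 52.65 mg/L.

52.6 mg/L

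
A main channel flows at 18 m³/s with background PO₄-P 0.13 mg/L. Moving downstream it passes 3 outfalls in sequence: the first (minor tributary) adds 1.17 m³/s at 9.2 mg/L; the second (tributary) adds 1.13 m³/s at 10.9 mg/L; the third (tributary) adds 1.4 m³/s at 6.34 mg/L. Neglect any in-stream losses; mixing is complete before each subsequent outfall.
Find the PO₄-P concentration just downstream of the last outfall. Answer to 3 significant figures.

1.58 mg/L

Below outfall 1: Q → 19.17 m³/s, C = (18.00·0.1300 + 1.170·9.200)/19.17 = 0.6836 mg/L.
Below outfall 2: Q → 20.30 m³/s, C = (19.17·0.6836 + 1.130·10.90)/20.30 = 1.252 mg/L.
Below outfall 3: Q → 21.70 m³/s, C = (20.30·1.252 + 1.400·6.340)/21.70 = 1.581 mg/L.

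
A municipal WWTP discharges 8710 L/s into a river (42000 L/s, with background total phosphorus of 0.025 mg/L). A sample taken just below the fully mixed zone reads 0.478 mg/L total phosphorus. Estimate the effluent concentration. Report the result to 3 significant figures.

2.66 mg/L

Mass balance: 42000·0.02500 + 8710·Cₑ = 50710·0.4780
→ Cₑ = (50710·0.4780 − 42000·0.02500) / 8710 = 2.662 mg/L.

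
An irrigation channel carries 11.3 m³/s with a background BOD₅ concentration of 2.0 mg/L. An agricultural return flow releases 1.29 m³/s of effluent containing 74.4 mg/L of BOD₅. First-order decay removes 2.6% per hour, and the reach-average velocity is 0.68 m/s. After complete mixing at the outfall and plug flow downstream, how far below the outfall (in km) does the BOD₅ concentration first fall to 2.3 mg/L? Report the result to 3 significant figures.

Conservation of mass: C = (11.30·2.000 + 1.290·74.40) / 12.59 = 118.6/12.59 = 9.418 mg/L.
2.6%/h lost → k = −ln(1 − 0.026) = 0.02634 h⁻¹.
Set 9.418·exp(−k·t) = 2.3 → t = ln(9.418/2.3)/k = 192600 s = 53.51 h.
Distance = v·t = 0.68·192600 = 131000 m = 131.0 km.

131 km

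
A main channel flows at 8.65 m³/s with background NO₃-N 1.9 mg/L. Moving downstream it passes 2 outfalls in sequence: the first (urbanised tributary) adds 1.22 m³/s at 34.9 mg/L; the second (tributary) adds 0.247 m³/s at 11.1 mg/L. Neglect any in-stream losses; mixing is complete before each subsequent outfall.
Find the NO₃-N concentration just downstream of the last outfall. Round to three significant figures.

6.10 mg/L

After outfall 1: Q = 8.650 + 1.220 = 9.870 m³/s; C = (8.650·1.900 + 1.220·34.90)/9.870 = 5.979 mg/L.
After outfall 2: Q = 9.870 + 0.2470 = 10.12 m³/s; C = (9.870·5.979 + 0.2470·11.10)/10.12 = 6.104 mg/L.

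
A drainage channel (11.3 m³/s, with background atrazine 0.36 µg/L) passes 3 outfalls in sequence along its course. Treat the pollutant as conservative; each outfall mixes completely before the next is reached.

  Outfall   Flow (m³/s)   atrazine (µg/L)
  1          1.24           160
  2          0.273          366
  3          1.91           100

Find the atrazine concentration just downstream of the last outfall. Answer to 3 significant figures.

33.5 µg/L

Below outfall 1: Q → 12.54 m³/s, C = (11.30·0.3600 + 1.240·160.0)/12.54 = 16.15 µg/L.
Below outfall 2: Q → 12.81 m³/s, C = (12.54·16.15 + 0.2730·366.0)/12.81 = 23.60 µg/L.
Below outfall 3: Q → 14.72 m³/s, C = (12.81·23.60 + 1.910·100.0)/14.72 = 33.51 µg/L.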